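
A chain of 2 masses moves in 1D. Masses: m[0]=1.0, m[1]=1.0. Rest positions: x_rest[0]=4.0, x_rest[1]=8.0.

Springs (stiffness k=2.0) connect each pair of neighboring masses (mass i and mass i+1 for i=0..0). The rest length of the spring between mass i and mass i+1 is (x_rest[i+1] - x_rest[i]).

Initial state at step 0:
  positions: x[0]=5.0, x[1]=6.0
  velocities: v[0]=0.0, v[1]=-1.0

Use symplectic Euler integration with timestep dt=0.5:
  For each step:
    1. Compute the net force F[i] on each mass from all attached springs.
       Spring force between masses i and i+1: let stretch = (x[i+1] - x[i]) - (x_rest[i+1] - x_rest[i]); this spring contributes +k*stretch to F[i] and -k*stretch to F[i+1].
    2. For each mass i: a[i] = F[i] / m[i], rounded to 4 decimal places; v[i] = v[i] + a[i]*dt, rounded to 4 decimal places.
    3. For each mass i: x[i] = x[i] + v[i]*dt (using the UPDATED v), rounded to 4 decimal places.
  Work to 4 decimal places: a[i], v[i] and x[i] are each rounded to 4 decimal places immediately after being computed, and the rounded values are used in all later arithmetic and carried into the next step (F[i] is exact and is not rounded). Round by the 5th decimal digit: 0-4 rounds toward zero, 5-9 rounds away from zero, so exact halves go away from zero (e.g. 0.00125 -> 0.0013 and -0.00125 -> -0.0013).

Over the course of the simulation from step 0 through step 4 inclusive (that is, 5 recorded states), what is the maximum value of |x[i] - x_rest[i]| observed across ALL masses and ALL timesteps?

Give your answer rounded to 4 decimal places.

Step 0: x=[5.0000 6.0000] v=[0.0000 -1.0000]
Step 1: x=[3.5000 7.0000] v=[-3.0000 2.0000]
Step 2: x=[1.7500 8.2500] v=[-3.5000 2.5000]
Step 3: x=[1.2500 8.2500] v=[-1.0000 0.0000]
Step 4: x=[2.2500 6.7500] v=[2.0000 -3.0000]
Max displacement = 2.7500

Answer: 2.7500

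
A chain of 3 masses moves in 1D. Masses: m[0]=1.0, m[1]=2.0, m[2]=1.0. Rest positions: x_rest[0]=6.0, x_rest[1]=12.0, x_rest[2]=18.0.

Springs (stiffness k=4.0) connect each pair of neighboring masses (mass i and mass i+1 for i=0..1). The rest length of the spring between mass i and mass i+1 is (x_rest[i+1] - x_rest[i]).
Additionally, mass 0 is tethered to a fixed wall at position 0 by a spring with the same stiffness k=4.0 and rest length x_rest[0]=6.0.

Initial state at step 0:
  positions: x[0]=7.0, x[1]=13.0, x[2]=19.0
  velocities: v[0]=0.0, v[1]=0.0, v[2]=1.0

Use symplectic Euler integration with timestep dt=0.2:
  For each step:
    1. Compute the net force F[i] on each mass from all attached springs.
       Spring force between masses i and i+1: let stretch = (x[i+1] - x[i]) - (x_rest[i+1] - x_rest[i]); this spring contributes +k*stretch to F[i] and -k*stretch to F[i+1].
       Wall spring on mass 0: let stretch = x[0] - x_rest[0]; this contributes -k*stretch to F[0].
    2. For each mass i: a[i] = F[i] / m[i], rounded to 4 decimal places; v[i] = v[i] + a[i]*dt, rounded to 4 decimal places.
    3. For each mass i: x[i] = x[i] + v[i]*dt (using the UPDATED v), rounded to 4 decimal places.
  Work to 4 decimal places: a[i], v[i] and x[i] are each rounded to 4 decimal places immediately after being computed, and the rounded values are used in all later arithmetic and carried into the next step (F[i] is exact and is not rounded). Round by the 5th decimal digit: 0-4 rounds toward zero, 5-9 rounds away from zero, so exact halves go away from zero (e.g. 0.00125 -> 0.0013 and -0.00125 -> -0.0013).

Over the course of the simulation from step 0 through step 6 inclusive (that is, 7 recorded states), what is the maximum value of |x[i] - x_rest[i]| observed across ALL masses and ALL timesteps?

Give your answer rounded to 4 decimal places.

Answer: 1.5110

Derivation:
Step 0: x=[7.0000 13.0000 19.0000] v=[0.0000 0.0000 1.0000]
Step 1: x=[6.8400 13.0000 19.2000] v=[-0.8000 0.0000 1.0000]
Step 2: x=[6.5712 13.0032 19.3680] v=[-1.3440 0.0160 0.8400]
Step 3: x=[6.2801 13.0010 19.4776] v=[-1.4554 -0.0109 0.5482]
Step 4: x=[6.0595 12.9793 19.5110] v=[-1.1028 -0.1086 0.1669]
Step 5: x=[5.9766 12.9265 19.4593] v=[-0.4146 -0.2638 -0.2585]
Step 6: x=[6.0494 12.8404 19.3224] v=[0.3640 -0.4306 -0.6847]
Max displacement = 1.5110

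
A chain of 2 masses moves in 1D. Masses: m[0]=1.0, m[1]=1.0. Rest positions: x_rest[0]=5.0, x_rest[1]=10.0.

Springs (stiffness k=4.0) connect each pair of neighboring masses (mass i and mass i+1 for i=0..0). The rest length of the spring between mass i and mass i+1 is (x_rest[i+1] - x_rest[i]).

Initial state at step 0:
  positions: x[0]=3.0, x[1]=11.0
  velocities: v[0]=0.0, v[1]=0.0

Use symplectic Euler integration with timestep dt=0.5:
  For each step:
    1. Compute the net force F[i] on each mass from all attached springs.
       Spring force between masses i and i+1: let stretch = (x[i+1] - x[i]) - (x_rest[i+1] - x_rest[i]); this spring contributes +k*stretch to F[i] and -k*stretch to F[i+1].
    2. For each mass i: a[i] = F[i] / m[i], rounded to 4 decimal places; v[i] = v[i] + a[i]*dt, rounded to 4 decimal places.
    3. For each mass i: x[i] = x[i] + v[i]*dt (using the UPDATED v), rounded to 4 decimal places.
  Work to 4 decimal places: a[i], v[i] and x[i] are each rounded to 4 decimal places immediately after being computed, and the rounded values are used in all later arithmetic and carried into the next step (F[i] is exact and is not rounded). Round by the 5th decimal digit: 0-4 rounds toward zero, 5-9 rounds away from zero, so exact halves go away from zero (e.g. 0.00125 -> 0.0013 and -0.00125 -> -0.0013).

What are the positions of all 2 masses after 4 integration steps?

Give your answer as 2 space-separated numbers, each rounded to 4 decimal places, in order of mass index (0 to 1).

Answer: 3.0000 11.0000

Derivation:
Step 0: x=[3.0000 11.0000] v=[0.0000 0.0000]
Step 1: x=[6.0000 8.0000] v=[6.0000 -6.0000]
Step 2: x=[6.0000 8.0000] v=[0.0000 0.0000]
Step 3: x=[3.0000 11.0000] v=[-6.0000 6.0000]
Step 4: x=[3.0000 11.0000] v=[0.0000 0.0000]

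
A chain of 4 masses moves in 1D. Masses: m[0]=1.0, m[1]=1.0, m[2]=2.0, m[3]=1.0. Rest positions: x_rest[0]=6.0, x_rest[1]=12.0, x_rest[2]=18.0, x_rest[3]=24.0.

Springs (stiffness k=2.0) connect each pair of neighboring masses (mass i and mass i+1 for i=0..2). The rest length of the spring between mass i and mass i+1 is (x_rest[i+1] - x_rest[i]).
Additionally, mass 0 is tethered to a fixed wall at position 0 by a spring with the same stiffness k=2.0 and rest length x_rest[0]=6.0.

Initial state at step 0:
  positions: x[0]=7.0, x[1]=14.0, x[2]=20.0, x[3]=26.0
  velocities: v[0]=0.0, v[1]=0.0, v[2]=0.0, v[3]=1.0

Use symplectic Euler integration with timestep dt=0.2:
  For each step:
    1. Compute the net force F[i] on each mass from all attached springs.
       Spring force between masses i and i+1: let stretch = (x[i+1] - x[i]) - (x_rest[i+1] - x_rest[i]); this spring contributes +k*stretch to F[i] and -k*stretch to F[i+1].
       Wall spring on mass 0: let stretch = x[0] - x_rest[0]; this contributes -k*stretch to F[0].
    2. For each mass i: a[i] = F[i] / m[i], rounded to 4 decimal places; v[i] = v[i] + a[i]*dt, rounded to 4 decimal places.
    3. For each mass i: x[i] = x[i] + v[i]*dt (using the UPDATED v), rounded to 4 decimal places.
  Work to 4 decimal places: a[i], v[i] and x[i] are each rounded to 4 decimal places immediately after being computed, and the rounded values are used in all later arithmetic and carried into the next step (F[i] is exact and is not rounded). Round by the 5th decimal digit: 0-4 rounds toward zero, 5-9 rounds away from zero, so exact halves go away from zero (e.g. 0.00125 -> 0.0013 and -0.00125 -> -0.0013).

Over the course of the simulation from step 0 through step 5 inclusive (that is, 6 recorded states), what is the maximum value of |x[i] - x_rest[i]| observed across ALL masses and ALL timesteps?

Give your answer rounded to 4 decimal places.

Answer: 2.7119

Derivation:
Step 0: x=[7.0000 14.0000 20.0000 26.0000] v=[0.0000 0.0000 0.0000 1.0000]
Step 1: x=[7.0000 13.9200 20.0000 26.2000] v=[0.0000 -0.4000 0.0000 1.0000]
Step 2: x=[6.9936 13.7728 20.0048 26.3840] v=[-0.0320 -0.7360 0.0240 0.9200]
Step 3: x=[6.9700 13.5818 20.0155 26.5377] v=[-0.1178 -0.9549 0.0534 0.7683]
Step 4: x=[6.9178 13.3766 20.0297 26.6496] v=[-0.2611 -1.0261 0.0711 0.5594]
Step 5: x=[6.8289 13.1869 20.0426 26.7119] v=[-0.4447 -0.9484 0.0645 0.3114]
Max displacement = 2.7119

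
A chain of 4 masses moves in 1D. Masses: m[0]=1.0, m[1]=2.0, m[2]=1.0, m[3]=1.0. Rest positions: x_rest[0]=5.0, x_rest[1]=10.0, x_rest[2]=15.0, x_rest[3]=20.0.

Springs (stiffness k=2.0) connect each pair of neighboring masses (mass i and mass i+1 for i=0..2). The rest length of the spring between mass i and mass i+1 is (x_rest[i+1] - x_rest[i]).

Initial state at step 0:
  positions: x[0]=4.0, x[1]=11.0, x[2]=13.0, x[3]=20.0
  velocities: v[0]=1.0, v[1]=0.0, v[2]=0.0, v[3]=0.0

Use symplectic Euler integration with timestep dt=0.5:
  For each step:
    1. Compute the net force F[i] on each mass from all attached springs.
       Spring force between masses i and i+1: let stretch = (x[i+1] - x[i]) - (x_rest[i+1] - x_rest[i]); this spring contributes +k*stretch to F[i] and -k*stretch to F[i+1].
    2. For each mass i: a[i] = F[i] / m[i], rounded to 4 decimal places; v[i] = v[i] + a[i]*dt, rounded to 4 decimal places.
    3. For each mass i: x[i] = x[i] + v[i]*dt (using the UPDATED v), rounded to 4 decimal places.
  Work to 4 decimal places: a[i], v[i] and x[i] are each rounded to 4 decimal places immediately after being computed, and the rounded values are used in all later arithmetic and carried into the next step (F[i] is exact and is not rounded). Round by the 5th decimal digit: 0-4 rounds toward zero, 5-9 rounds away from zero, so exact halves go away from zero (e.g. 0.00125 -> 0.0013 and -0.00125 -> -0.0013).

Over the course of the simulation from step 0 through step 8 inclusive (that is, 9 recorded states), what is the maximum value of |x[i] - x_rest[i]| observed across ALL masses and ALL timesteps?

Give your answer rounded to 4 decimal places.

Step 0: x=[4.0000 11.0000 13.0000 20.0000] v=[1.0000 0.0000 0.0000 0.0000]
Step 1: x=[5.5000 9.7500 15.5000 19.0000] v=[3.0000 -2.5000 5.0000 -2.0000]
Step 2: x=[6.6250 8.8750 16.8750 18.7500] v=[2.2500 -1.7500 2.7500 -0.5000]
Step 3: x=[6.3750 9.4375 15.1875 20.0625] v=[-0.5000 1.1250 -3.3750 2.6250]
Step 4: x=[5.1563 10.6719 13.0625 21.4375] v=[-2.4375 2.4688 -4.2500 2.7500]
Step 5: x=[4.1954 11.1251 13.9297 21.1250] v=[-1.9219 0.9063 1.7344 -0.6250]
Step 6: x=[4.1993 10.5470 16.9923 19.7149] v=[0.0078 -1.1563 6.1251 -2.8203]
Step 7: x=[4.8771 9.9933 18.1935 19.4435] v=[1.3555 -1.1075 2.4024 -0.5429]
Step 8: x=[5.6130 10.2106 15.9196 21.0471] v=[1.4717 0.4345 -4.5478 3.2071]
Max displacement = 3.1935

Answer: 3.1935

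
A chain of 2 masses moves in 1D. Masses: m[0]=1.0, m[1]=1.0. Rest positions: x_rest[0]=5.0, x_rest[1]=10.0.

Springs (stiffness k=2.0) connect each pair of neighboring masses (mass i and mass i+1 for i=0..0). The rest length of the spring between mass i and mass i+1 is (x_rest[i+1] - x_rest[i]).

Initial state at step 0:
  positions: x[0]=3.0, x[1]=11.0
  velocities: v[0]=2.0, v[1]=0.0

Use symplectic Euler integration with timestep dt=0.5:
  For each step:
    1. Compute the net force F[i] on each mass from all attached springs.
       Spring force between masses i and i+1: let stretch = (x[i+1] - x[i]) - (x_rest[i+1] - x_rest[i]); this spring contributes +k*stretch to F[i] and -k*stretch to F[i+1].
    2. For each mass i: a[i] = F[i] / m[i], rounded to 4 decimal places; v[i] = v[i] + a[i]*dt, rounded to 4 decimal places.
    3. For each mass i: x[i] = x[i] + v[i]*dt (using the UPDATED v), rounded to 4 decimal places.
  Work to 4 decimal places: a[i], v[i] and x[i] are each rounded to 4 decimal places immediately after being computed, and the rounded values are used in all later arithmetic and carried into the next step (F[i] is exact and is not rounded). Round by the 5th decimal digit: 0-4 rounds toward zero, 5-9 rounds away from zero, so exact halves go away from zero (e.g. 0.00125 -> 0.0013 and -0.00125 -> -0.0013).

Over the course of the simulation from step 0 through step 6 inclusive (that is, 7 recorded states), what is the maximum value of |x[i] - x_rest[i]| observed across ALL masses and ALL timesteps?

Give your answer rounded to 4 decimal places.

Step 0: x=[3.0000 11.0000] v=[2.0000 0.0000]
Step 1: x=[5.5000 9.5000] v=[5.0000 -3.0000]
Step 2: x=[7.5000 8.5000] v=[4.0000 -2.0000]
Step 3: x=[7.5000 9.5000] v=[0.0000 2.0000]
Step 4: x=[6.0000 12.0000] v=[-3.0000 5.0000]
Step 5: x=[5.0000 14.0000] v=[-2.0000 4.0000]
Step 6: x=[6.0000 14.0000] v=[2.0000 0.0000]
Max displacement = 4.0000

Answer: 4.0000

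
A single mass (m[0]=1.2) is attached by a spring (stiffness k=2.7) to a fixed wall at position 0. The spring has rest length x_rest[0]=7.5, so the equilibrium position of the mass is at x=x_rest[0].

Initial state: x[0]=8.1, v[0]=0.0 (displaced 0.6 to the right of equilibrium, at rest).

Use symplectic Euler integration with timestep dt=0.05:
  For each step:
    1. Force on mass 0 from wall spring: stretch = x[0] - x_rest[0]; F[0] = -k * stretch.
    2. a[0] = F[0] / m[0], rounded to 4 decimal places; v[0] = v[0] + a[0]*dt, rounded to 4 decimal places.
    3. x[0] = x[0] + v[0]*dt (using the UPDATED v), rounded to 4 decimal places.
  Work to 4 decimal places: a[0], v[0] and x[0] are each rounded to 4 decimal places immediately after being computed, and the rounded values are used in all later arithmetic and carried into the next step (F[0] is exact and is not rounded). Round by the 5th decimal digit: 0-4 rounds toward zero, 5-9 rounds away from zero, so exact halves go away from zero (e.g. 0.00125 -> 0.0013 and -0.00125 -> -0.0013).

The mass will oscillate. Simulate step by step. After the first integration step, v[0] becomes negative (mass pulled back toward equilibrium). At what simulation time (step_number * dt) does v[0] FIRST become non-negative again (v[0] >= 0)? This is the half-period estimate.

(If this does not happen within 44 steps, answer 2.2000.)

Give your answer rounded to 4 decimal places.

Step 0: x=[8.1000] v=[0.0000]
Step 1: x=[8.0966] v=[-0.0675]
Step 2: x=[8.0899] v=[-0.1346]
Step 3: x=[8.0799] v=[-0.2010]
Step 4: x=[8.0666] v=[-0.2662]
Step 5: x=[8.0501] v=[-0.3299]
Step 6: x=[8.0305] v=[-0.3918]
Step 7: x=[8.0079] v=[-0.4515]
Step 8: x=[7.9825] v=[-0.5086]
Step 9: x=[7.9544] v=[-0.5629]
Step 10: x=[7.9237] v=[-0.6140]
Step 11: x=[7.8906] v=[-0.6617]
Step 12: x=[7.8553] v=[-0.7056]
Step 13: x=[7.8180] v=[-0.7456]
Step 14: x=[7.7789] v=[-0.7814]
Step 15: x=[7.7383] v=[-0.8128]
Step 16: x=[7.6963] v=[-0.8396]
Step 17: x=[7.6532] v=[-0.8617]
Step 18: x=[7.6093] v=[-0.8789]
Step 19: x=[7.5647] v=[-0.8912]
Step 20: x=[7.5198] v=[-0.8985]
Step 21: x=[7.4748] v=[-0.9007]
Step 22: x=[7.4299] v=[-0.8979]
Step 23: x=[7.3854] v=[-0.8900]
Step 24: x=[7.3415] v=[-0.8771]
Step 25: x=[7.2985] v=[-0.8593]
Step 26: x=[7.2567] v=[-0.8366]
Step 27: x=[7.2162] v=[-0.8092]
Step 28: x=[7.1773] v=[-0.7773]
Step 29: x=[7.1403] v=[-0.7410]
Step 30: x=[7.1053] v=[-0.7005]
Step 31: x=[7.0725] v=[-0.6561]
Step 32: x=[7.0421] v=[-0.6080]
Step 33: x=[7.0143] v=[-0.5565]
Step 34: x=[6.9892] v=[-0.5019]
Step 35: x=[6.9670] v=[-0.4444]
Step 36: x=[6.9478] v=[-0.3844]
Step 37: x=[6.9317] v=[-0.3223]
Step 38: x=[6.9188] v=[-0.2584]
Step 39: x=[6.9092] v=[-0.1930]
Step 40: x=[6.9029] v=[-0.1265]
Step 41: x=[6.8999] v=[-0.0593]
Step 42: x=[6.9003] v=[0.0082]
First v>=0 after going negative at step 42, time=2.1000

Answer: 2.1000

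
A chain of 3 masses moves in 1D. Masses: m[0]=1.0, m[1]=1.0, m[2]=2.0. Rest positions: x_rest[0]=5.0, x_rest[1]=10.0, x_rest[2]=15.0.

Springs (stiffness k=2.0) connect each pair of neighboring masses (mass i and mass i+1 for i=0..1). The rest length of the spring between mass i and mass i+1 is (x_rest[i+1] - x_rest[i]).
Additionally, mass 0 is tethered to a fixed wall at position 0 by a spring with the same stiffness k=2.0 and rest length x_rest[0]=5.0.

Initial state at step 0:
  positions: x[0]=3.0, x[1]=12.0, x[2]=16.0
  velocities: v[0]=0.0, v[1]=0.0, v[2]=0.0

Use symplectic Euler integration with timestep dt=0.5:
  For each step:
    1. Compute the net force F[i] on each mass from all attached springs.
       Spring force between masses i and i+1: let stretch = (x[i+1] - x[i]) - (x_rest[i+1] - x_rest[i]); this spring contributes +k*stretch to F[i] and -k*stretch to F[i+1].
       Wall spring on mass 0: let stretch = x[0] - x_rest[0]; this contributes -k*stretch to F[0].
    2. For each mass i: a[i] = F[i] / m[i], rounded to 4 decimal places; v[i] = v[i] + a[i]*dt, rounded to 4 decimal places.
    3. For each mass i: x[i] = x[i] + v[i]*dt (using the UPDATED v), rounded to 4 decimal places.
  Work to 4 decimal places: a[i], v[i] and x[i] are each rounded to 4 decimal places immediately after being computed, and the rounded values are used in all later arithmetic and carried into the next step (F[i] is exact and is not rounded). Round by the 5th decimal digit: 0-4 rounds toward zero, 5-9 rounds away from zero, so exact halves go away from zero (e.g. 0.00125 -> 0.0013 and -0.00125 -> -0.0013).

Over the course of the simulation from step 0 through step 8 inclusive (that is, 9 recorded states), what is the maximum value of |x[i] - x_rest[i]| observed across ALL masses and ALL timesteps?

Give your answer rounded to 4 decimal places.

Answer: 3.0703

Derivation:
Step 0: x=[3.0000 12.0000 16.0000] v=[0.0000 0.0000 0.0000]
Step 1: x=[6.0000 9.5000 16.2500] v=[6.0000 -5.0000 0.5000]
Step 2: x=[7.7500 8.6250 16.0625] v=[3.5000 -1.7500 -0.3750]
Step 3: x=[6.0625 11.0313 15.2656] v=[-3.3750 4.8125 -1.5938]
Step 4: x=[3.8282 13.0703 14.6601] v=[-4.4687 4.0780 -1.2110]
Step 5: x=[4.3008 11.2832 14.9072] v=[0.9452 -3.5743 0.4941]
Step 6: x=[6.1142 7.8169 15.4983] v=[3.6268 -6.9327 1.1821]
Step 7: x=[5.7219 7.3399 15.4190] v=[-0.7847 -0.9540 -0.1586]
Step 8: x=[3.2776 10.0935 14.5699] v=[-4.8886 5.5071 -1.6982]
Max displacement = 3.0703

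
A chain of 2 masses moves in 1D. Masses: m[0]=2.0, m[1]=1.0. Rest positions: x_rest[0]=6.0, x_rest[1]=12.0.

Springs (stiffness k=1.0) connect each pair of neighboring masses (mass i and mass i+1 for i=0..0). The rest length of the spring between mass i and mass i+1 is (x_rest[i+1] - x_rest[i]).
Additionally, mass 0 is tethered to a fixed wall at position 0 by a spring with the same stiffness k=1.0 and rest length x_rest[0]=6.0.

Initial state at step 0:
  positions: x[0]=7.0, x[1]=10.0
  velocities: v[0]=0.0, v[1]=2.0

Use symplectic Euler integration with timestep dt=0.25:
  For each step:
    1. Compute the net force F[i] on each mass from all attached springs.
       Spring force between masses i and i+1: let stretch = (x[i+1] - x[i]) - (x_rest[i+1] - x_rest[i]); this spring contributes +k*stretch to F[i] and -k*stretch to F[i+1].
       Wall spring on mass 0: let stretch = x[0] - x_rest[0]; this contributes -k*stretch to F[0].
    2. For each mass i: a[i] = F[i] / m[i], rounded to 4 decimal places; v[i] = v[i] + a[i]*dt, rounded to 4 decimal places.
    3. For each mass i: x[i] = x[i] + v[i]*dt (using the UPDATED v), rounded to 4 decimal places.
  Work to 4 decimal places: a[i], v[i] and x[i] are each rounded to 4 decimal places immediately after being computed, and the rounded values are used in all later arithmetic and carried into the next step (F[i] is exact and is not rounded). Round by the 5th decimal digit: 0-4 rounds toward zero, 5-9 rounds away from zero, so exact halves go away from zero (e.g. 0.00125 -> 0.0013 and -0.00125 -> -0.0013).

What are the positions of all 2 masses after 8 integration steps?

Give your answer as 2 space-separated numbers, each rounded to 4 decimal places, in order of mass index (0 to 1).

Step 0: x=[7.0000 10.0000] v=[0.0000 2.0000]
Step 1: x=[6.8750 10.6875] v=[-0.5000 2.7500]
Step 2: x=[6.6543 11.5117] v=[-0.8828 3.2969]
Step 3: x=[6.3775 12.4074] v=[-1.1074 3.5826]
Step 4: x=[6.0898 13.3012] v=[-1.1509 3.5751]
Step 5: x=[5.8371 14.1193] v=[-1.0107 3.2723]
Step 6: x=[5.6608 14.7948] v=[-0.7051 2.7018]
Step 7: x=[5.5931 15.2744] v=[-0.2710 1.9183]
Step 8: x=[5.6531 15.5239] v=[0.2400 0.9980]

Answer: 5.6531 15.5239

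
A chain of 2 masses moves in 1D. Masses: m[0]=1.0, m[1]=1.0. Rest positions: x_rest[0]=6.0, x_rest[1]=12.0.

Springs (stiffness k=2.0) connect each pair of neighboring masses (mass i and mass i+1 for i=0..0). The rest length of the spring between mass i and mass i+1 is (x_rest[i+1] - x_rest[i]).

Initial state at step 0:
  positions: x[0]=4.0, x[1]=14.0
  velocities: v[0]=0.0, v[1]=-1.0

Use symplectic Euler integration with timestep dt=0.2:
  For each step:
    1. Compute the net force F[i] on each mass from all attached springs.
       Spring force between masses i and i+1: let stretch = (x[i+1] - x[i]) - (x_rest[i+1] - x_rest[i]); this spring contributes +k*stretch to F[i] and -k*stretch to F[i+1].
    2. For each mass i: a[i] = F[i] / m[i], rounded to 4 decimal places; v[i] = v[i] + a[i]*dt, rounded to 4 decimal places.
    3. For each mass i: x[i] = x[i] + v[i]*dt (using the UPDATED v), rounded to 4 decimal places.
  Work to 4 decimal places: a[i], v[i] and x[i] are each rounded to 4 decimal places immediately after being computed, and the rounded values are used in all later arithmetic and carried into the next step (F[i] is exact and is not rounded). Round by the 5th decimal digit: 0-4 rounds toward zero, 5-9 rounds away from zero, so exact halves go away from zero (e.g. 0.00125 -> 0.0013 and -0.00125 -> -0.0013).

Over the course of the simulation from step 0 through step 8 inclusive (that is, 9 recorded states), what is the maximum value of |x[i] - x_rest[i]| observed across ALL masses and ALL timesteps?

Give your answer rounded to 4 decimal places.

Answer: 2.8072

Derivation:
Step 0: x=[4.0000 14.0000] v=[0.0000 -1.0000]
Step 1: x=[4.3200 13.4800] v=[1.6000 -2.6000]
Step 2: x=[4.8928 12.7072] v=[2.8640 -3.8640]
Step 3: x=[5.6108 11.7892] v=[3.5898 -4.5898]
Step 4: x=[6.3430 10.8570] v=[3.6612 -4.6612]
Step 5: x=[6.9564 10.0436] v=[3.0668 -4.0668]
Step 6: x=[7.3367 9.4633] v=[1.9017 -2.9017]
Step 7: x=[7.4072 9.1928] v=[0.3523 -1.3523]
Step 8: x=[7.1405 9.2595] v=[-1.3335 0.3335]
Max displacement = 2.8072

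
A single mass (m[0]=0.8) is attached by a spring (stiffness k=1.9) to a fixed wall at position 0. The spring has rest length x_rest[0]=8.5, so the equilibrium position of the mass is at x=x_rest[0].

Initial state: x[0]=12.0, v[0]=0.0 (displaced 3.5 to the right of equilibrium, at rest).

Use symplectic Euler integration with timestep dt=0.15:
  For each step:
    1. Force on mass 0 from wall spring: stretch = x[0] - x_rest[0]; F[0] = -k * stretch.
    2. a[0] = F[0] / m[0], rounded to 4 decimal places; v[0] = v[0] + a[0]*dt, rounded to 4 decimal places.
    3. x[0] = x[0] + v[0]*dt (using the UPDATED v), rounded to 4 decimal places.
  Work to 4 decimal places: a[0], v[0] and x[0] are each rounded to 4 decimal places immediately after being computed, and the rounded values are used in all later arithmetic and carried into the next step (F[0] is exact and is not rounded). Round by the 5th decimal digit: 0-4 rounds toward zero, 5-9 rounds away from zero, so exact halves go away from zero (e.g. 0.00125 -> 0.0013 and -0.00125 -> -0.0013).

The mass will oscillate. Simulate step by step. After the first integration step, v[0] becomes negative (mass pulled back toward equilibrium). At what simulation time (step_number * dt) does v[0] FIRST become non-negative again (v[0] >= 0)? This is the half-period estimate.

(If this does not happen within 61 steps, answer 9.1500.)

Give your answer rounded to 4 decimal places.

Answer: 2.1000

Derivation:
Step 0: x=[12.0000] v=[0.0000]
Step 1: x=[11.8130] v=[-1.2469]
Step 2: x=[11.4489] v=[-2.4272]
Step 3: x=[10.9272] v=[-3.4777]
Step 4: x=[10.2758] v=[-4.3424]
Step 5: x=[9.5296] v=[-4.9750]
Step 6: x=[8.7283] v=[-5.3418]
Step 7: x=[7.9148] v=[-5.4231]
Step 8: x=[7.1326] v=[-5.2146]
Step 9: x=[6.4235] v=[-4.7275]
Step 10: x=[5.8253] v=[-3.9877]
Step 11: x=[5.3701] v=[-3.0348]
Step 12: x=[5.0821] v=[-1.9198]
Step 13: x=[4.9768] v=[-0.7022]
Step 14: x=[5.0597] v=[0.5529]
First v>=0 after going negative at step 14, time=2.1000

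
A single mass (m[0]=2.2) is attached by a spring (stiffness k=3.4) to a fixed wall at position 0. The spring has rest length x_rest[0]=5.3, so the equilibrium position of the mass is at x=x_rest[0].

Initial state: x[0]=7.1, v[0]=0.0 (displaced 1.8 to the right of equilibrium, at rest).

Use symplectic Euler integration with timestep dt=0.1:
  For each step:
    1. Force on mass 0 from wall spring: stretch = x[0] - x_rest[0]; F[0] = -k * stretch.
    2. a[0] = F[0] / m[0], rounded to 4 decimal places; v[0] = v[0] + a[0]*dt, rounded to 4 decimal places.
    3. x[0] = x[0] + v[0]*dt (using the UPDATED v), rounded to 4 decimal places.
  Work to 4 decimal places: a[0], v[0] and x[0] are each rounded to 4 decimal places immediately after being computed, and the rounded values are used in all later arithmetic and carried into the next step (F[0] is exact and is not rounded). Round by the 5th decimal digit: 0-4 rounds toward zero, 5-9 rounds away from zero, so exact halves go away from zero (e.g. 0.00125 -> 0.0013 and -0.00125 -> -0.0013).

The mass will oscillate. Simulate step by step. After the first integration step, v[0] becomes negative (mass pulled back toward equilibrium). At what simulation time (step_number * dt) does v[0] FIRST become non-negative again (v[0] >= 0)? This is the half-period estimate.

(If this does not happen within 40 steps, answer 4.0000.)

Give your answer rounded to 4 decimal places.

Step 0: x=[7.1000] v=[0.0000]
Step 1: x=[7.0722] v=[-0.2782]
Step 2: x=[7.0170] v=[-0.5521]
Step 3: x=[6.9353] v=[-0.8175]
Step 4: x=[6.8283] v=[-1.0702]
Step 5: x=[6.6977] v=[-1.3064]
Step 6: x=[6.5455] v=[-1.5224]
Step 7: x=[6.3740] v=[-1.7149]
Step 8: x=[6.1859] v=[-1.8809]
Step 9: x=[5.9841] v=[-2.0178]
Step 10: x=[5.7718] v=[-2.1235]
Step 11: x=[5.5522] v=[-2.1964]
Step 12: x=[5.3287] v=[-2.2354]
Step 13: x=[5.1047] v=[-2.2398]
Step 14: x=[4.8837] v=[-2.2096]
Step 15: x=[4.6692] v=[-2.1453]
Step 16: x=[4.4644] v=[-2.0478]
Step 17: x=[4.2725] v=[-1.9187]
Step 18: x=[4.0965] v=[-1.7599]
Step 19: x=[3.9391] v=[-1.5739]
Step 20: x=[3.8027] v=[-1.3636]
Step 21: x=[3.6895] v=[-1.1322]
Step 22: x=[3.6012] v=[-0.8833]
Step 23: x=[3.5391] v=[-0.6208]
Step 24: x=[3.5042] v=[-0.3487]
Step 25: x=[3.4971] v=[-0.0712]
Step 26: x=[3.5178] v=[0.2074]
First v>=0 after going negative at step 26, time=2.6000

Answer: 2.6000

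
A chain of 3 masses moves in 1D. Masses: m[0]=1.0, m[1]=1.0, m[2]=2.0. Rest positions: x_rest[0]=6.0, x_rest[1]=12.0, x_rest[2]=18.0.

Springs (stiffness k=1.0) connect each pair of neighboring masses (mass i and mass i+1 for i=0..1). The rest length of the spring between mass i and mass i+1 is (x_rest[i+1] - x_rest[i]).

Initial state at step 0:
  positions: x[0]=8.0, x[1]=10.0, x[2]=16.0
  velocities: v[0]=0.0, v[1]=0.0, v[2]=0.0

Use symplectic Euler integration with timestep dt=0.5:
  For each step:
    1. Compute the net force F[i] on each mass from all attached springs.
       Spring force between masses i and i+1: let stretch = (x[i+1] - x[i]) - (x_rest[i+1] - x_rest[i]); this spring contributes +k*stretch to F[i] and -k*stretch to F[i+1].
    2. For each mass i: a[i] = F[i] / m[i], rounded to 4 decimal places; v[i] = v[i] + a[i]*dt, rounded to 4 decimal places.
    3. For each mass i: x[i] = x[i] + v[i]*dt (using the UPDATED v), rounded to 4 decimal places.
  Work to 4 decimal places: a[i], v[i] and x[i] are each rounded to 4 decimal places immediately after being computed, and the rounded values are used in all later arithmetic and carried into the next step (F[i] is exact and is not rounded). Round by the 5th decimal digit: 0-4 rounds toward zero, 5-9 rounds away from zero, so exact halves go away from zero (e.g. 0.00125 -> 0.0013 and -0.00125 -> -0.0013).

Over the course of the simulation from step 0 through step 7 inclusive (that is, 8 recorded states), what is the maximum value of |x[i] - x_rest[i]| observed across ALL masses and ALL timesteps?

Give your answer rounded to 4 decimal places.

Step 0: x=[8.0000 10.0000 16.0000] v=[0.0000 0.0000 0.0000]
Step 1: x=[7.0000 11.0000 16.0000] v=[-2.0000 2.0000 0.0000]
Step 2: x=[5.5000 12.2500 16.1250] v=[-3.0000 2.5000 0.2500]
Step 3: x=[4.1875 12.7813 16.5157] v=[-2.6250 1.0625 0.7813]
Step 4: x=[3.5235 12.0977 17.1896] v=[-1.3281 -1.3672 1.3477]
Step 5: x=[3.5030 10.5435 17.9770] v=[-0.0410 -3.1084 1.5748]
Step 6: x=[3.7427 9.0876 18.5852] v=[0.4793 -2.9119 1.2164]
Step 7: x=[3.8186 8.6698 18.7562] v=[0.1518 -0.8356 0.3420]
Max displacement = 3.3302

Answer: 3.3302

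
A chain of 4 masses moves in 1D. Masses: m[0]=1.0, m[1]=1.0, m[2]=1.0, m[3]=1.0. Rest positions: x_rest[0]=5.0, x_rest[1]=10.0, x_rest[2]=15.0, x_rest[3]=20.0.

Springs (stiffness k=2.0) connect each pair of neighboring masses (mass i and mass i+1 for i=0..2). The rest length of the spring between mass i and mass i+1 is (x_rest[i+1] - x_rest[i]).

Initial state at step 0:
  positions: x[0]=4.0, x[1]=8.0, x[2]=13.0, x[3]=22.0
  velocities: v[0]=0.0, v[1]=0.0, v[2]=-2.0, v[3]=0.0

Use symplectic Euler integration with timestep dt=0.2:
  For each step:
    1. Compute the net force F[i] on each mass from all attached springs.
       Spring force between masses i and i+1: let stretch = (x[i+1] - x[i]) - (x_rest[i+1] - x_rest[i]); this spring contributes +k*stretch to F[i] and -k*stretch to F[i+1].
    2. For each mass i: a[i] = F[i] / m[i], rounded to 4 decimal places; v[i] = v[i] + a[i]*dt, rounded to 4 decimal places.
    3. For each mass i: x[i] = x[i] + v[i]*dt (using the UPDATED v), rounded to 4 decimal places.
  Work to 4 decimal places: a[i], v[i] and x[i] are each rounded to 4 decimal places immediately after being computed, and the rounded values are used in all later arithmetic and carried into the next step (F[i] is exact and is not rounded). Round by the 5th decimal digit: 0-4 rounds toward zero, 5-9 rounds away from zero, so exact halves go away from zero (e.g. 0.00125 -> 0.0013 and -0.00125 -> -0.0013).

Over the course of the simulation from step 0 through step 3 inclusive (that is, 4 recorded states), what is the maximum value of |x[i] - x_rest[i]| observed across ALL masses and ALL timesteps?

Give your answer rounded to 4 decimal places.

Answer: 2.0800

Derivation:
Step 0: x=[4.0000 8.0000 13.0000 22.0000] v=[0.0000 0.0000 -2.0000 0.0000]
Step 1: x=[3.9200 8.0800 12.9200 21.6800] v=[-0.4000 0.4000 -0.4000 -1.6000]
Step 2: x=[3.7728 8.2144 13.1536 21.0592] v=[-0.7360 0.6720 1.1680 -3.1040]
Step 3: x=[3.5809 8.3886 13.6245 20.2060] v=[-0.9594 0.8710 2.3546 -4.2662]
Max displacement = 2.0800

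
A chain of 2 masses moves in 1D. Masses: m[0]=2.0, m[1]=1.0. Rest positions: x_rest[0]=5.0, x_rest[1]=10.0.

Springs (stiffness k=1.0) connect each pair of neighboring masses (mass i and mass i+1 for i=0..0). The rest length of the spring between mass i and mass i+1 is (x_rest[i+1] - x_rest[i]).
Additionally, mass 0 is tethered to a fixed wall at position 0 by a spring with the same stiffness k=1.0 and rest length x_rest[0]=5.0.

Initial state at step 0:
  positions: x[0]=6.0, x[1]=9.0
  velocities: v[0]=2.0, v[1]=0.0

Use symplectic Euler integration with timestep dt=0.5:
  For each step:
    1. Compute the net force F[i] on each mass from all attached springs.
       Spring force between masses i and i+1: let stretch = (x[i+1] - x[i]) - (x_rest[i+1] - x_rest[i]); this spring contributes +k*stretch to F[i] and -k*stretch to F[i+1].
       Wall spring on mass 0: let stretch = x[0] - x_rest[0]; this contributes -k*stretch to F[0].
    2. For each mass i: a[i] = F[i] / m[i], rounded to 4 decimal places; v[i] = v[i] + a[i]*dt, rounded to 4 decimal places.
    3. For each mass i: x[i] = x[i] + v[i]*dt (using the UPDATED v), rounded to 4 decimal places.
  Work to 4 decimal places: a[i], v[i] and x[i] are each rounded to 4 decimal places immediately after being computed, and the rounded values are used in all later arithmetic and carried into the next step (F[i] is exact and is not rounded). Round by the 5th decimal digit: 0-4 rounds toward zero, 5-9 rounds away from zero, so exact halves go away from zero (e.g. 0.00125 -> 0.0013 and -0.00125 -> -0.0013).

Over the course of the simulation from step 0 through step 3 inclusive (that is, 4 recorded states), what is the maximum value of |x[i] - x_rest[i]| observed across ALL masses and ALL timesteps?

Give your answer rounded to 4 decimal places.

Answer: 1.8751

Derivation:
Step 0: x=[6.0000 9.0000] v=[2.0000 0.0000]
Step 1: x=[6.6250 9.5000] v=[1.2500 1.0000]
Step 2: x=[6.7813 10.5313] v=[0.3125 2.0625]
Step 3: x=[6.5586 11.8751] v=[-0.4454 2.6875]
Max displacement = 1.8751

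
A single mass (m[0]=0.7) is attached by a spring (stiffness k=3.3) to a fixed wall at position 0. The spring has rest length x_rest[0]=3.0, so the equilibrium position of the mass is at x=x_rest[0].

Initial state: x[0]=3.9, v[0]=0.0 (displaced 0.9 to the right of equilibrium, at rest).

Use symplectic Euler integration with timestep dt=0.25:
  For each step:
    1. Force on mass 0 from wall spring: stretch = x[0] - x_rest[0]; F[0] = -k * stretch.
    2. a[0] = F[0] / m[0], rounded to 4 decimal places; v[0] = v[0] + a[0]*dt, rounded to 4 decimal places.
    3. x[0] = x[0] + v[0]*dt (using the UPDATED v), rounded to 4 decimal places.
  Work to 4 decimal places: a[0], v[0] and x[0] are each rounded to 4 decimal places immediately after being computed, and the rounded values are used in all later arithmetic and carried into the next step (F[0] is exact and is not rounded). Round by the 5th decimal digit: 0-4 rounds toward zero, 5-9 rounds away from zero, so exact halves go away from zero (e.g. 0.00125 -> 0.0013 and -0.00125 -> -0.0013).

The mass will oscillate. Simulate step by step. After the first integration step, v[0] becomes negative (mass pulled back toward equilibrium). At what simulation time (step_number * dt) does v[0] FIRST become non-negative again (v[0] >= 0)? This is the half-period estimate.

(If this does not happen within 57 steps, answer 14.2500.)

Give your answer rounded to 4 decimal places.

Answer: 1.5000

Derivation:
Step 0: x=[3.9000] v=[0.0000]
Step 1: x=[3.6348] v=[-1.0607]
Step 2: x=[3.1826] v=[-1.8089]
Step 3: x=[2.6766] v=[-2.0241]
Step 4: x=[2.2659] v=[-1.6430]
Step 5: x=[2.0715] v=[-0.7778]
Step 6: x=[2.1506] v=[0.3165]
First v>=0 after going negative at step 6, time=1.5000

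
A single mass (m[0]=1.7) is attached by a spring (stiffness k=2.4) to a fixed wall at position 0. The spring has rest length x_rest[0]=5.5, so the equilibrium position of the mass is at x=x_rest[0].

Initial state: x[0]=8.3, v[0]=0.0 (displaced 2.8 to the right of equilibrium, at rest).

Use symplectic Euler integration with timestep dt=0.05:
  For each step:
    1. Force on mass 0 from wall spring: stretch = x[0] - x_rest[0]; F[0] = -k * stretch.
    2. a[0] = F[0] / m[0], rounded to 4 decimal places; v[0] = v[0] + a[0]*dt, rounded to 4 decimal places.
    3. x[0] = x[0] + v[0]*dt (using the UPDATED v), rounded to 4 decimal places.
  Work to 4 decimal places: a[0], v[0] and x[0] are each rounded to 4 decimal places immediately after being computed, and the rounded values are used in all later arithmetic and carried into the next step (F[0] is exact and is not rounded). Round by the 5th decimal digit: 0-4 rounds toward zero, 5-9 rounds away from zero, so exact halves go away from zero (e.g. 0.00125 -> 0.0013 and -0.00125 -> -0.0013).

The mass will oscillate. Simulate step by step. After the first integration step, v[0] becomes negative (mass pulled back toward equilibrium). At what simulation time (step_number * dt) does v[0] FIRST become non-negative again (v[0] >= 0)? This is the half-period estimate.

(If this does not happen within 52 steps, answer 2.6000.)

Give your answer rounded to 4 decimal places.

Answer: 2.6000

Derivation:
Step 0: x=[8.3000] v=[0.0000]
Step 1: x=[8.2901] v=[-0.1976]
Step 2: x=[8.2704] v=[-0.3946]
Step 3: x=[8.2409] v=[-0.5902]
Step 4: x=[8.2017] v=[-0.7837]
Step 5: x=[8.1530] v=[-0.9744]
Step 6: x=[8.0949] v=[-1.1617]
Step 7: x=[8.0277] v=[-1.3449]
Step 8: x=[7.9515] v=[-1.5233]
Step 9: x=[7.8667] v=[-1.6963]
Step 10: x=[7.7735] v=[-1.8634]
Step 11: x=[7.6723] v=[-2.0239]
Step 12: x=[7.5634] v=[-2.1772]
Step 13: x=[7.4473] v=[-2.3229]
Step 14: x=[7.3243] v=[-2.4604]
Step 15: x=[7.1948] v=[-2.5892]
Step 16: x=[7.0594] v=[-2.7088]
Step 17: x=[6.9185] v=[-2.8189]
Step 18: x=[6.7726] v=[-2.9190]
Step 19: x=[6.6222] v=[-3.0088]
Step 20: x=[6.4678] v=[-3.0880]
Step 21: x=[6.3100] v=[-3.1563]
Step 22: x=[6.1493] v=[-3.2135]
Step 23: x=[5.9863] v=[-3.2593]
Step 24: x=[5.8216] v=[-3.2936]
Step 25: x=[5.6558] v=[-3.3163]
Step 26: x=[5.4894] v=[-3.3273]
Step 27: x=[5.3231] v=[-3.3266]
Step 28: x=[5.1574] v=[-3.3141]
Step 29: x=[4.9929] v=[-3.2899]
Step 30: x=[4.8302] v=[-3.2541]
Step 31: x=[4.6699] v=[-3.2068]
Step 32: x=[4.5125] v=[-3.1482]
Step 33: x=[4.3586] v=[-3.0785]
Step 34: x=[4.2087] v=[-2.9979]
Step 35: x=[4.0634] v=[-2.9068]
Step 36: x=[3.9231] v=[-2.8054]
Step 37: x=[3.7884] v=[-2.6941]
Step 38: x=[3.6597] v=[-2.5733]
Step 39: x=[3.5375] v=[-2.4434]
Step 40: x=[3.4223] v=[-2.3049]
Step 41: x=[3.3144] v=[-2.1582]
Step 42: x=[3.2142] v=[-2.0039]
Step 43: x=[3.1221] v=[-1.8426]
Step 44: x=[3.0384] v=[-1.6748]
Step 45: x=[2.9634] v=[-1.5010]
Step 46: x=[2.8973] v=[-1.3219]
Step 47: x=[2.8404] v=[-1.1382]
Step 48: x=[2.7929] v=[-0.9505]
Step 49: x=[2.7549] v=[-0.7594]
Step 50: x=[2.7266] v=[-0.5656]
Step 51: x=[2.7081] v=[-0.3698]
Step 52: x=[2.6995] v=[-0.1727]
v[0] did not become non-negative within 52 steps; using fallback time=2.6000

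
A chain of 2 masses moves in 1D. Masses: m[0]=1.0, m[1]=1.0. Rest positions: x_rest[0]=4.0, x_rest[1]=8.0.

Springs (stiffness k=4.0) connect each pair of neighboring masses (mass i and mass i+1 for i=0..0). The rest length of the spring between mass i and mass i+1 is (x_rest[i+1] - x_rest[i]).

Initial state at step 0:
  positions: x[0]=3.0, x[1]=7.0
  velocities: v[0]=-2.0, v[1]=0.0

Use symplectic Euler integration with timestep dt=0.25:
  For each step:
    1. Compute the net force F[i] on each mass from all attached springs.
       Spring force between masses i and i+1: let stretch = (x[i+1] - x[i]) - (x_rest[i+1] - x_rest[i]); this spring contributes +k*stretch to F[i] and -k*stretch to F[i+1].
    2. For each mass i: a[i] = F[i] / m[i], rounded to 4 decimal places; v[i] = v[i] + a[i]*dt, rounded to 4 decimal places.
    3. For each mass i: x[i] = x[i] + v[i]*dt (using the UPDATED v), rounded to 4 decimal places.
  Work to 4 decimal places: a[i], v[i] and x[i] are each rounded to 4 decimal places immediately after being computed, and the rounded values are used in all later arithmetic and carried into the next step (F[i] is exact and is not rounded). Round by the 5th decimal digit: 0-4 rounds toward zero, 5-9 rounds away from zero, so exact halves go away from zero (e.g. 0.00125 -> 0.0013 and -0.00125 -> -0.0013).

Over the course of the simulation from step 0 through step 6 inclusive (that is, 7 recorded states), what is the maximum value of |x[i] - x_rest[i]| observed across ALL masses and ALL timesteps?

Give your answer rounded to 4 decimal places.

Answer: 2.8515

Derivation:
Step 0: x=[3.0000 7.0000] v=[-2.0000 0.0000]
Step 1: x=[2.5000 7.0000] v=[-2.0000 0.0000]
Step 2: x=[2.1250 6.8750] v=[-1.5000 -0.5000]
Step 3: x=[1.9375 6.5625] v=[-0.7500 -1.2500]
Step 4: x=[1.9063 6.0938] v=[-0.1250 -1.8750]
Step 5: x=[1.9219 5.5782] v=[0.0625 -2.0625]
Step 6: x=[1.8516 5.1485] v=[-0.2812 -1.7188]
Max displacement = 2.8515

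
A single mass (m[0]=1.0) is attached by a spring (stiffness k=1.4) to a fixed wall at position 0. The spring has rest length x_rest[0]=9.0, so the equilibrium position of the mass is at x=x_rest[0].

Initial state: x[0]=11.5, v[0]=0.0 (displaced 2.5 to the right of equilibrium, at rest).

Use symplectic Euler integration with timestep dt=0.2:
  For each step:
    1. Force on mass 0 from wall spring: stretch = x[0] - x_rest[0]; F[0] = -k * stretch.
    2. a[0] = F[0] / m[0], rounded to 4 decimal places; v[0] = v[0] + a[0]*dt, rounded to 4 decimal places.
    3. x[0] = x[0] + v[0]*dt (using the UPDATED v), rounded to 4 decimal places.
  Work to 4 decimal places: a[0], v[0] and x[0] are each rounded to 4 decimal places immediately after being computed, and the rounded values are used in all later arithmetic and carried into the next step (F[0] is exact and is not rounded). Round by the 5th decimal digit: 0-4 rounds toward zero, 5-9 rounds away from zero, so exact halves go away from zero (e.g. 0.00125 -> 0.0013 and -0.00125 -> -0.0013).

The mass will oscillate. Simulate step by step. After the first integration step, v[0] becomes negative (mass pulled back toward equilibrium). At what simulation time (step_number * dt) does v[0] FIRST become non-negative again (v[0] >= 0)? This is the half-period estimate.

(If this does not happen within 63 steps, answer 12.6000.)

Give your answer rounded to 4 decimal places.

Step 0: x=[11.5000] v=[0.0000]
Step 1: x=[11.3600] v=[-0.7000]
Step 2: x=[11.0878] v=[-1.3608]
Step 3: x=[10.6987] v=[-1.9454]
Step 4: x=[10.2145] v=[-2.4210]
Step 5: x=[9.6623] v=[-2.7611]
Step 6: x=[9.0730] v=[-2.9465]
Step 7: x=[8.4796] v=[-2.9669]
Step 8: x=[7.9154] v=[-2.8212]
Step 9: x=[7.4119] v=[-2.5175]
Step 10: x=[6.9973] v=[-2.0728]
Step 11: x=[6.6949] v=[-1.5120]
Step 12: x=[6.5216] v=[-0.8666]
Step 13: x=[6.4871] v=[-0.1726]
Step 14: x=[6.5933] v=[0.5310]
First v>=0 after going negative at step 14, time=2.8000

Answer: 2.8000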